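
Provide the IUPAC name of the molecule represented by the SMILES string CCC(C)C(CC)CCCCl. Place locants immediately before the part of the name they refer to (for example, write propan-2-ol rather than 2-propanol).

1-chloro-4-ethyl-5-methylheptane

The longest carbon chain is 7 atoms: the parent is heptane.
The numbering direction is chosen so that the substituent locant set {1,4,5} is lower than {3,4,7} at the first point of difference.
With this numbering: a chloro group at C-1; an ethyl group at C-4; a methyl group at C-5.
The substituents are ordered alphabetically, ignoring any di-/tri- multipliers.
Putting it together: 1-chloro-4-ethyl-5-methylheptane.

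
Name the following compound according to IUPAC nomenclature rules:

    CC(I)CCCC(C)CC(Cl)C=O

The longest chain bearing the –CHO group is 9 carbons long (nonane).
The highest-priority functional group is an aldehyde (terminal –CHO), so the name ends in -al.
Choose the numbering such that the aldehyde carbon is C-1 by definition.
This places a chloro group at C-2; an iodo group at C-8; a methyl group at C-4.
The substituents are ordered alphabetically, ignoring any di-/tri- multipliers.
Putting it together: 2-chloro-8-iodo-4-methylnonanal.

2-chloro-8-iodo-4-methylnonanal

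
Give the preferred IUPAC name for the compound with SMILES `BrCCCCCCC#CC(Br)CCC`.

The longest carbon chain that includes the multiple bond has 12 carbons, so the parent hydride is dodecane.
The chain contains a C≡C triple bond, so the unsaturation ending is -yne.
Number the chain so that numbering from this end puts the triple bond at C-5 rather than C-7.
This places the triple bond between C-5 and C-6; bromo groups at C-4 and C-12.
Putting it together: 4,12-dibromododec-5-yne.

4,12-dibromododec-5-yne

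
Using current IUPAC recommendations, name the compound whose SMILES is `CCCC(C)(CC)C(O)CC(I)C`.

5-ethyl-2-iodo-5-methyloctan-4-ol

Counting along the main chain through the –OH group gives 8 carbons: the parent is octane.
An alcohol (–OH) is the principal characteristic group, giving the suffix -ol.
The numbering direction is chosen so that numbering from this end puts the hydroxyl group at C-4 rather than C-5.
With this numbering: the hydroxyl at C-4; an ethyl group at C-5; an iodo group at C-2; a methyl group at C-5.
Substituent prefixes are cited in alphabetical order (multiplying prefixes like di-/tri- are ignored for ordering).
Assembling the pieces gives 5-ethyl-2-iodo-5-methyloctan-4-ol.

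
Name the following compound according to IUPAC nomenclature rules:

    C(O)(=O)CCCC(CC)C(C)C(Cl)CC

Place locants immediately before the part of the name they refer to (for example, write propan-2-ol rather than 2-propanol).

Counting along the main chain through the –COOH group gives 9 carbons: the parent is nonane.
The principal characteristic group is a carboxylic acid (terminal –COOH), named with the suffix -oic acid.
The numbering direction is chosen so that the carboxylic acid carbon is C-1 by definition.
That gives a chloro group at C-7; an ethyl group at C-5; a methyl group at C-6.
The substituents are ordered alphabetically, ignoring any di-/tri- multipliers.
Assembling the pieces gives 7-chloro-5-ethyl-6-methylnonanoic acid.

7-chloro-5-ethyl-6-methylnonanoic acid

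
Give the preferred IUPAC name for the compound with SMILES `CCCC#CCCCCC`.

dec-4-yne

The longest chain bearing the multiple bond is 10 carbons long (decane).
A C≡C triple bond in the chain gives the infix -yne-.
The numbering direction is chosen so that numbering from this end puts the triple bond at C-4 rather than C-6.
With this numbering: the triple bond between C-4 and C-5.
Assembling the pieces gives dec-4-yne.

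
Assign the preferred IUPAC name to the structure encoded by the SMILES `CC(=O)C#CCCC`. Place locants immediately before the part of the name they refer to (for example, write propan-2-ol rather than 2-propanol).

The longest carbon chain that includes the carbonyl and the multiple bond has 7 carbons, so the parent hydride is heptane.
The principal characteristic group is a ketone (C=O on an internal carbon), named with the suffix -one.
A C≡C triple bond in the chain gives the infix -yne-.
Number the chain so that numbering from this end puts the carbonyl group at C-2 rather than C-6.
This places the carbonyl at C-2; the triple bond between C-3 and C-4.
Assembling the pieces gives hept-3-yn-2-one.

hept-3-yn-2-one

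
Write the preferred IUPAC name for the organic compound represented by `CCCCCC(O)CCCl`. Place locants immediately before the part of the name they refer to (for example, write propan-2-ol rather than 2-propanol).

1-chlorooctan-3-ol

The longest carbon chain that includes the –OH group has 8 carbons, so the parent hydride is octane.
The highest-priority functional group is an alcohol (–OH), so the name ends in -ol.
Number the chain so that numbering from this end puts the hydroxyl group at C-3 rather than C-6.
That gives the hydroxyl at C-3; a chloro group at C-1.
Putting it together: 1-chlorooctan-3-ol.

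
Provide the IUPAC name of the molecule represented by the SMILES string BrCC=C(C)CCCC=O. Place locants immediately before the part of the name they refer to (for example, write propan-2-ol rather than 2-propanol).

7-bromo-5-methylhept-5-enal

The longest carbon chain that includes the –CHO group and the multiple bond has 7 carbons, so the parent hydride is heptane.
An aldehyde (terminal –CHO) is the principal characteristic group, giving the suffix -al.
The chain contains a C=C double bond, so the unsaturation ending is -ene.
The numbering direction is chosen so that the aldehyde carbon is C-1 by definition.
This places the double bond between C-5 and C-6; a bromo group at C-7; a methyl group at C-5.
Substituent prefixes are cited in alphabetical order (multiplying prefixes like di-/tri- are ignored for ordering).
Putting it together: 7-bromo-5-methylhept-5-enal.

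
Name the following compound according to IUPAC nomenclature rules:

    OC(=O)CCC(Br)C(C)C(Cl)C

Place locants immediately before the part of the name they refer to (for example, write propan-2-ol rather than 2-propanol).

The longest chain bearing the –COOH group is 7 carbons long (heptane).
The highest-priority functional group is a carboxylic acid (terminal –COOH), so the name ends in -oic acid.
Choose the numbering such that the carboxylic acid carbon is C-1 by definition.
This places a bromo group at C-4; a chloro group at C-6; a methyl group at C-5.
Substituent prefixes are cited in alphabetical order (multiplying prefixes like di-/tri- are ignored for ordering).
Putting it together: 4-bromo-6-chloro-5-methylheptanoic acid.

4-bromo-6-chloro-5-methylheptanoic acid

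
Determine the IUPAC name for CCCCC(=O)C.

The longest carbon chain that includes the carbonyl has 6 carbons, so the parent hydride is hexane.
A ketone (C=O on an internal carbon) is the principal characteristic group, giving the suffix -one.
Number the chain so that numbering from this end puts the carbonyl group at C-2 rather than C-5.
This places the carbonyl at C-2.
Assembling the pieces gives hexan-2-one.

hexan-2-one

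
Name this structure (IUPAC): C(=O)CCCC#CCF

The longest carbon chain that includes the –CHO group and the multiple bond has 7 carbons, so the parent hydride is heptane.
The highest-priority functional group is an aldehyde (terminal –CHO), so the name ends in -al.
The chain contains a C≡C triple bond, so the unsaturation ending is -yne.
Choose the numbering such that the aldehyde carbon is C-1 by definition.
With this numbering: the triple bond between C-5 and C-6; a fluoro group at C-7.
Putting it together: 7-fluorohept-5-ynal.

7-fluorohept-5-ynal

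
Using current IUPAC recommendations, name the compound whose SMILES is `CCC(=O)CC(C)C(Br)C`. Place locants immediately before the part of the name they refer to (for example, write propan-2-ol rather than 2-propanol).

Counting along the main chain through the carbonyl gives 7 carbons: the parent is heptane.
A ketone (C=O on an internal carbon) is the principal characteristic group, giving the suffix -one.
The numbering direction is chosen so that numbering from this end puts the carbonyl group at C-3 rather than C-5.
With this numbering: the carbonyl at C-3; a bromo group at C-6; a methyl group at C-5.
Prefixes are listed alphabetically: bromo, methyl.
Putting it together: 6-bromo-5-methylheptan-3-one.

6-bromo-5-methylheptan-3-one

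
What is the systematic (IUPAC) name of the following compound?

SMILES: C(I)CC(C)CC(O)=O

5-iodo-3-methylpentanoic acid

The longest carbon chain that includes the –COOH group has 5 carbons, so the parent hydride is pentane.
The principal characteristic group is a carboxylic acid (terminal –COOH), named with the suffix -oic acid.
Number the chain so that the carboxylic acid carbon is C-1 by definition.
With this numbering: an iodo group at C-5; a methyl group at C-3.
Substituent prefixes are cited in alphabetical order (multiplying prefixes like di-/tri- are ignored for ordering).
Assembling the pieces gives 5-iodo-3-methylpentanoic acid.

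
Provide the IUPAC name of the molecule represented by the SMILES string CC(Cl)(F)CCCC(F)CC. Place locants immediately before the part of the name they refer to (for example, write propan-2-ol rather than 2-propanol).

The longest carbon chain is 8 atoms: the parent is octane.
Number the chain so that the substituent locant set {2,2,6} is lower than {3,7,7} at the first point of difference.
This places a chloro group at C-2; fluoro groups at C-2 and C-6.
Substituent prefixes are cited in alphabetical order (multiplying prefixes like di-/tri- are ignored for ordering).
The name is 2-chloro-2,6-difluorooctane.

2-chloro-2,6-difluorooctane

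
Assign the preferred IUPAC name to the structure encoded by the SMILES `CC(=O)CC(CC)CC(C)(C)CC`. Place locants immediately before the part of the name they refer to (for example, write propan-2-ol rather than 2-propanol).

4-ethyl-6,6-dimethyloctan-2-one

The longest carbon chain that includes the carbonyl has 8 carbons, so the parent hydride is octane.
A ketone (C=O on an internal carbon) is the principal characteristic group, giving the suffix -one.
Number the chain so that numbering from this end puts the carbonyl group at C-2 rather than C-7.
That gives the carbonyl at C-2; an ethyl group at C-4; two methyl groups at C-6.
Substituent prefixes are cited in alphabetical order (multiplying prefixes like di-/tri- are ignored for ordering).
Putting it together: 4-ethyl-6,6-dimethyloctan-2-one.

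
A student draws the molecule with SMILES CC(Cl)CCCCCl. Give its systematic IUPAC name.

The parent chain contains 6 carbons (hexane).
The numbering direction is chosen so that the substituent locant set {1,5} is lower than {2,6} at the first point of difference.
This places chloro groups at C-1 and C-5.
Putting it together: 1,5-dichlorohexane.

1,5-dichlorohexane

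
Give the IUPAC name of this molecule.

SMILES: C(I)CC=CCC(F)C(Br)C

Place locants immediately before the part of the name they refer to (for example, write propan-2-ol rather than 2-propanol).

The longest carbon chain that includes the multiple bond has 8 carbons, so the parent hydride is octane.
A C=C double bond in the chain gives the infix -ene-.
Choose the numbering such that numbering from this end puts the double bond at C-3 rather than C-5.
That gives the double bond between C-3 and C-4; a bromo group at C-7; a fluoro group at C-6; an iodo group at C-1.
Prefixes are listed alphabetically: bromo, fluoro, iodo.
Putting it together: 7-bromo-6-fluoro-1-iodooct-3-ene.

7-bromo-6-fluoro-1-iodooct-3-ene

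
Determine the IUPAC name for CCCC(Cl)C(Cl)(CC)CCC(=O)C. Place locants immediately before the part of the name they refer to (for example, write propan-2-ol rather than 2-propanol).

5,6-dichloro-5-ethylnonan-2-one

The longest chain bearing the carbonyl is 9 carbons long (nonane).
The highest-priority functional group is a ketone (C=O on an internal carbon), so the name ends in -one.
Choose the numbering such that numbering from this end puts the carbonyl group at C-2 rather than C-8.
That gives the carbonyl at C-2; chloro groups at C-5 and C-6; an ethyl group at C-5.
The substituents are ordered alphabetically, ignoring any di-/tri- multipliers.
The name is 5,6-dichloro-5-ethylnonan-2-one.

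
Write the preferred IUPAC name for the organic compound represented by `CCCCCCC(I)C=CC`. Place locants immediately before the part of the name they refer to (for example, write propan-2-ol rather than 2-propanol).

The longest carbon chain that includes the multiple bond has 10 carbons, so the parent hydride is decane.
A C=C double bond in the chain gives the infix -ene-.
The numbering direction is chosen so that numbering from this end puts the double bond at C-2 rather than C-8.
This places the double bond between C-2 and C-3; an iodo group at C-4.
Assembling the pieces gives 4-iododec-2-ene.

4-iododec-2-ene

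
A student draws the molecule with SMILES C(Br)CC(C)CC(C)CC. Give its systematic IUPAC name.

1-bromo-3,5-dimethylheptane

The longest carbon chain is 7 atoms: the parent is heptane.
The numbering direction is chosen so that the substituent locant set {1,3,5} is lower than {3,5,7} at the first point of difference.
That gives a bromo group at C-1; methyl groups at C-3 and C-5.
The substituents are ordered alphabetically, ignoring any di-/tri- multipliers.
Putting it together: 1-bromo-3,5-dimethylheptane.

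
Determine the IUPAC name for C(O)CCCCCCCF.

The longest carbon chain that includes the –OH group has 8 carbons, so the parent hydride is octane.
The highest-priority functional group is an alcohol (–OH), so the name ends in -ol.
The numbering direction is chosen so that numbering from this end puts the hydroxyl group at C-1 rather than C-8.
That gives the hydroxyl at C-1; a fluoro group at C-8.
Assembling the pieces gives 8-fluorooctan-1-ol.

8-fluorooctan-1-ol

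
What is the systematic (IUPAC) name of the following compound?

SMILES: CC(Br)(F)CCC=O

The longest carbon chain that includes the –CHO group has 5 carbons, so the parent hydride is pentane.
The principal characteristic group is an aldehyde (terminal –CHO), named with the suffix -al.
Number the chain so that the aldehyde carbon is C-1 by definition.
This places a bromo group at C-4; a fluoro group at C-4.
Prefixes are listed alphabetically: bromo, fluoro.
The name is 4-bromo-4-fluoropentanal.

4-bromo-4-fluoropentanal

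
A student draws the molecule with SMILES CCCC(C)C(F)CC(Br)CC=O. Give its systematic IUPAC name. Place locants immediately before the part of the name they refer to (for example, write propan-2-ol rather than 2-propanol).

3-bromo-5-fluoro-6-methylnonanal

Counting along the main chain through the –CHO group gives 9 carbons: the parent is nonane.
The principal characteristic group is an aldehyde (terminal –CHO), named with the suffix -al.
The numbering direction is chosen so that the aldehyde carbon is C-1 by definition.
With this numbering: a bromo group at C-3; a fluoro group at C-5; a methyl group at C-6.
The substituents are ordered alphabetically, ignoring any di-/tri- multipliers.
The name is 3-bromo-5-fluoro-6-methylnonanal.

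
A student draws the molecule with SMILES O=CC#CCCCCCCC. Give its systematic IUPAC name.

dec-2-ynal

The longest chain bearing the –CHO group and the multiple bond is 10 carbons long (decane).
The principal characteristic group is an aldehyde (terminal –CHO), named with the suffix -al.
There is one C≡C triple bond, indicated by the ending -yne.
The numbering direction is chosen so that the aldehyde carbon is C-1 by definition.
This places the triple bond between C-2 and C-3.
The name is dec-2-ynal.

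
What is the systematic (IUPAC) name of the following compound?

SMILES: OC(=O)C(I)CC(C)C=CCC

2-iodo-4-methyloct-5-enoic acid

Counting along the main chain through the –COOH group and the multiple bond gives 8 carbons: the parent is octane.
The principal characteristic group is a carboxylic acid (terminal –COOH), named with the suffix -oic acid.
The chain contains a C=C double bond, so the unsaturation ending is -ene.
Number the chain so that the carboxylic acid carbon is C-1 by definition.
With this numbering: the double bond between C-5 and C-6; an iodo group at C-2; a methyl group at C-4.
Prefixes are listed alphabetically: iodo, methyl.
Assembling the pieces gives 2-iodo-4-methyloct-5-enoic acid.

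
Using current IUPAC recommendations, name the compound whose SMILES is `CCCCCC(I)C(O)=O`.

The longest chain bearing the –COOH group is 7 carbons long (heptane).
The highest-priority functional group is a carboxylic acid (terminal –COOH), so the name ends in -oic acid.
Choose the numbering such that the carboxylic acid carbon is C-1 by definition.
That gives an iodo group at C-2.
Putting it together: 2-iodoheptanoic acid.

2-iodoheptanoic acid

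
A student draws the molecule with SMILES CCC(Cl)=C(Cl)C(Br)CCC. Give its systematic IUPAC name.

Counting along the main chain through the multiple bond gives 8 carbons: the parent is octane.
A C=C double bond in the chain gives the infix -ene-.
The numbering direction is chosen so that numbering from this end puts the double bond at C-3 rather than C-5.
With this numbering: the double bond between C-3 and C-4; a bromo group at C-5; chloro groups at C-3 and C-4.
The substituents are ordered alphabetically, ignoring any di-/tri- multipliers.
Assembling the pieces gives 5-bromo-3,4-dichlorooct-3-ene.

5-bromo-3,4-dichlorooct-3-ene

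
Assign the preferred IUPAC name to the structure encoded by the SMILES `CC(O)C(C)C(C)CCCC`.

3,4-dimethyloctan-2-ol

The longest chain bearing the –OH group is 8 carbons long (octane).
The principal characteristic group is an alcohol (–OH), named with the suffix -ol.
Choose the numbering such that numbering from this end puts the hydroxyl group at C-2 rather than C-7.
This places the hydroxyl at C-2; methyl groups at C-3 and C-4.
Putting it together: 3,4-dimethyloctan-2-ol.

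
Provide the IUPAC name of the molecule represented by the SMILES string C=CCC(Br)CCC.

4-bromohept-1-ene

Counting along the main chain through the multiple bond gives 7 carbons: the parent is heptane.
The chain contains a C=C double bond, so the unsaturation ending is -ene.
Number the chain so that numbering from this end puts the double bond at C-1 rather than C-6.
This places the double bond between C-1 and C-2; a bromo group at C-4.
Assembling the pieces gives 4-bromohept-1-ene.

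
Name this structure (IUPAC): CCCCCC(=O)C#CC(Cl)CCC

9-chlorododec-7-yn-6-one

Counting along the main chain through the carbonyl and the multiple bond gives 12 carbons: the parent is dodecane.
The highest-priority functional group is a ketone (C=O on an internal carbon), so the name ends in -one.
There is one C≡C triple bond, indicated by the ending -yne.
The numbering direction is chosen so that numbering from this end puts the carbonyl group at C-6 rather than C-7.
This places the carbonyl at C-6; the triple bond between C-7 and C-8; a chloro group at C-9.
Assembling the pieces gives 9-chlorododec-7-yn-6-one.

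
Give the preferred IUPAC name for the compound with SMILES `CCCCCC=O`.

hexanal

The longest carbon chain that includes the –CHO group has 6 carbons, so the parent hydride is hexane.
An aldehyde (terminal –CHO) is the principal characteristic group, giving the suffix -al.
The numbering direction is chosen so that the aldehyde carbon is C-1 by definition.
The name is hexanal.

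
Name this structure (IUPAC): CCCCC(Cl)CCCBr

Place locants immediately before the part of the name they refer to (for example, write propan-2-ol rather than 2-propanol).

1-bromo-4-chlorooctane

The longest continuous carbon chain has 8 atoms, so the parent hydride is octane.
The numbering direction is chosen so that the substituent locant set {1,4} is lower than {5,8} at the first point of difference.
That gives a bromo group at C-1; a chloro group at C-4.
Substituent prefixes are cited in alphabetical order (multiplying prefixes like di-/tri- are ignored for ordering).
Assembling the pieces gives 1-bromo-4-chlorooctane.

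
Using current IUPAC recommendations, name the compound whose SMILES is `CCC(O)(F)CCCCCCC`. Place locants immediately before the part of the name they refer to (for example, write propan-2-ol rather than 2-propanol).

Counting along the main chain through the –OH group gives 10 carbons: the parent is decane.
An alcohol (–OH) is the principal characteristic group, giving the suffix -ol.
Number the chain so that numbering from this end puts the hydroxyl group at C-3 rather than C-8.
With this numbering: the hydroxyl at C-3; a fluoro group at C-3.
The name is 3-fluorodecan-3-ol.

3-fluorodecan-3-ol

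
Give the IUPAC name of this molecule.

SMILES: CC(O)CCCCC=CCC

The longest carbon chain that includes the –OH group and the multiple bond has 10 carbons, so the parent hydride is decane.
An alcohol (–OH) is the principal characteristic group, giving the suffix -ol.
The chain contains a C=C double bond, so the unsaturation ending is -ene.
Number the chain so that numbering from this end puts the hydroxyl group at C-2 rather than C-9.
With this numbering: the hydroxyl at C-2; the double bond between C-7 and C-8.
Putting it together: dec-7-en-2-ol.

dec-7-en-2-ol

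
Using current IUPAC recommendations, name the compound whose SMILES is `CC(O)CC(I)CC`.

4-iodohexan-2-ol

The longest carbon chain that includes the –OH group has 6 carbons, so the parent hydride is hexane.
The principal characteristic group is an alcohol (–OH), named with the suffix -ol.
Number the chain so that numbering from this end puts the hydroxyl group at C-2 rather than C-5.
This places the hydroxyl at C-2; an iodo group at C-4.
The name is 4-iodohexan-2-ol.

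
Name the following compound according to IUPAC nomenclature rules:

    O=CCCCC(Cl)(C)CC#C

Counting along the main chain through the –CHO group and the multiple bond gives 8 carbons: the parent is octane.
The principal characteristic group is an aldehyde (terminal –CHO), named with the suffix -al.
There is one C≡C triple bond, indicated by the ending -yne.
Number the chain so that the aldehyde carbon is C-1 by definition.
That gives the triple bond between C-7 and C-8; a chloro group at C-5; a methyl group at C-5.
The substituents are ordered alphabetically, ignoring any di-/tri- multipliers.
Putting it together: 5-chloro-5-methyloct-7-ynal.

5-chloro-5-methyloct-7-ynal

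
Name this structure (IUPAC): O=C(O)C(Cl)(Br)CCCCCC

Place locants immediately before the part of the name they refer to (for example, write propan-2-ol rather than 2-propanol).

2-bromo-2-chlorooctanoic acid

The longest chain bearing the –COOH group is 8 carbons long (octane).
The highest-priority functional group is a carboxylic acid (terminal –COOH), so the name ends in -oic acid.
Number the chain so that the carboxylic acid carbon is C-1 by definition.
This places a bromo group at C-2; a chloro group at C-2.
Substituent prefixes are cited in alphabetical order (multiplying prefixes like di-/tri- are ignored for ordering).
Putting it together: 2-bromo-2-chlorooctanoic acid.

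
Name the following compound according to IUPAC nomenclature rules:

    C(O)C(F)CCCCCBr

7-bromo-2-fluoroheptan-1-ol

The longest carbon chain that includes the –OH group has 7 carbons, so the parent hydride is heptane.
The principal characteristic group is an alcohol (–OH), named with the suffix -ol.
The numbering direction is chosen so that numbering from this end puts the hydroxyl group at C-1 rather than C-7.
This places the hydroxyl at C-1; a bromo group at C-7; a fluoro group at C-2.
Prefixes are listed alphabetically: bromo, fluoro.
Assembling the pieces gives 7-bromo-2-fluoroheptan-1-ol.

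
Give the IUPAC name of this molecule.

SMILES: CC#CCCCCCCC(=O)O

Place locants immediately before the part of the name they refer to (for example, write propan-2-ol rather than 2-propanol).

dec-8-ynoic acid

The longest chain bearing the –COOH group and the multiple bond is 10 carbons long (decane).
A carboxylic acid (terminal –COOH) is the principal characteristic group, giving the suffix -oic acid.
There is one C≡C triple bond, indicated by the ending -yne.
Choose the numbering such that the carboxylic acid carbon is C-1 by definition.
This places the triple bond between C-8 and C-9.
Putting it together: dec-8-ynoic acid.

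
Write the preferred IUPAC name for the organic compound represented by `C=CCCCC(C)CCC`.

The longest chain bearing the multiple bond is 9 carbons long (nonane).
The chain contains a C=C double bond, so the unsaturation ending is -ene.
Number the chain so that numbering from this end puts the double bond at C-1 rather than C-8.
With this numbering: the double bond between C-1 and C-2; a methyl group at C-6.
Assembling the pieces gives 6-methylnon-1-ene.

6-methylnon-1-ene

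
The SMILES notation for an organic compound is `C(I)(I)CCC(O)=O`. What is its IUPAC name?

The longest carbon chain that includes the –COOH group has 4 carbons, so the parent hydride is butane.
The principal characteristic group is a carboxylic acid (terminal –COOH), named with the suffix -oic acid.
The numbering direction is chosen so that the carboxylic acid carbon is C-1 by definition.
With this numbering: two iodo groups at C-4.
Putting it together: 4,4-diiodobutanoic acid.

4,4-diiodobutanoic acid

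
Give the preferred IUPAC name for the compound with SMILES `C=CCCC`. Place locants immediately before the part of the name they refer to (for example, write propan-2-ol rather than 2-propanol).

The longest chain bearing the multiple bond is 5 carbons long (pentane).
The chain contains a C=C double bond, so the unsaturation ending is -ene.
Number the chain so that numbering from this end puts the double bond at C-1 rather than C-4.
With this numbering: the double bond between C-1 and C-2.
Putting it together: pent-1-ene.

pent-1-ene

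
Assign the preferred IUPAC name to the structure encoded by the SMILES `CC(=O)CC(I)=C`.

Counting along the main chain through the carbonyl and the multiple bond gives 5 carbons: the parent is pentane.
A ketone (C=O on an internal carbon) is the principal characteristic group, giving the suffix -one.
A C=C double bond in the chain gives the infix -ene-.
The numbering direction is chosen so that numbering from this end puts the carbonyl group at C-2 rather than C-4.
This places the carbonyl at C-2; the double bond between C-4 and C-5; an iodo group at C-4.
Assembling the pieces gives 4-iodopent-4-en-2-one.

4-iodopent-4-en-2-one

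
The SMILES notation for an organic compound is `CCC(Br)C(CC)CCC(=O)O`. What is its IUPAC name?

5-bromo-4-ethylheptanoic acid

Counting along the main chain through the –COOH group gives 7 carbons: the parent is heptane.
The principal characteristic group is a carboxylic acid (terminal –COOH), named with the suffix -oic acid.
Choose the numbering such that the carboxylic acid carbon is C-1 by definition.
That gives a bromo group at C-5; an ethyl group at C-4.
Prefixes are listed alphabetically: bromo, ethyl.
Putting it together: 5-bromo-4-ethylheptanoic acid.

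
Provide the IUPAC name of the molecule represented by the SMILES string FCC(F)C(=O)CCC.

Counting along the main chain through the carbonyl gives 6 carbons: the parent is hexane.
The highest-priority functional group is a ketone (C=O on an internal carbon), so the name ends in -one.
Number the chain so that numbering from this end puts the carbonyl group at C-3 rather than C-4.
This places the carbonyl at C-3; fluoro groups at C-1 and C-2.
The name is 1,2-difluorohexan-3-one.

1,2-difluorohexan-3-one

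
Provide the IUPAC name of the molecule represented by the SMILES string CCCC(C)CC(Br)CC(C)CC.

The parent chain contains 10 carbons (decane).
Choose the numbering such that the substituent locant set {3,5,7} is lower than {4,6,8} at the first point of difference.
That gives a bromo group at C-5; methyl groups at C-3 and C-7.
Prefixes are listed alphabetically: bromo, methyl.
The name is 5-bromo-3,7-dimethyldecane.

5-bromo-3,7-dimethyldecane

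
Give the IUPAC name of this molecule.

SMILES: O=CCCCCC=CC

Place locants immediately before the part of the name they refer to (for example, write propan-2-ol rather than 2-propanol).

The longest chain bearing the –CHO group and the multiple bond is 8 carbons long (octane).
The principal characteristic group is an aldehyde (terminal –CHO), named with the suffix -al.
The chain contains a C=C double bond, so the unsaturation ending is -ene.
The numbering direction is chosen so that the aldehyde carbon is C-1 by definition.
That gives the double bond between C-6 and C-7.
Assembling the pieces gives oct-6-enal.

oct-6-enal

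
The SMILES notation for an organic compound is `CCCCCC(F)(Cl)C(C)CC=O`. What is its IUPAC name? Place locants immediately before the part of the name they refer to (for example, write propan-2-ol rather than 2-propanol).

The longest chain bearing the –CHO group is 9 carbons long (nonane).
The highest-priority functional group is an aldehyde (terminal –CHO), so the name ends in -al.
Number the chain so that the aldehyde carbon is C-1 by definition.
That gives a chloro group at C-4; a fluoro group at C-4; a methyl group at C-3.
The substituents are ordered alphabetically, ignoring any di-/tri- multipliers.
Assembling the pieces gives 4-chloro-4-fluoro-3-methylnonanal.

4-chloro-4-fluoro-3-methylnonanal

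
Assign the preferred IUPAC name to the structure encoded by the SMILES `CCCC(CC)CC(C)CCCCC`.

The parent chain contains 11 carbons (undecane).
The numbering direction is chosen so that the substituent locant set {4,6} is lower than {6,8} at the first point of difference.
This places an ethyl group at C-4; a methyl group at C-6.
Substituent prefixes are cited in alphabetical order (multiplying prefixes like di-/tri- are ignored for ordering).
Putting it together: 4-ethyl-6-methylundecane.

4-ethyl-6-methylundecane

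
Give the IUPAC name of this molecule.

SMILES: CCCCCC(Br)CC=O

The longest chain bearing the –CHO group is 8 carbons long (octane).
The highest-priority functional group is an aldehyde (terminal –CHO), so the name ends in -al.
The numbering direction is chosen so that the aldehyde carbon is C-1 by definition.
That gives a bromo group at C-3.
Putting it together: 3-bromooctanal.

3-bromooctanal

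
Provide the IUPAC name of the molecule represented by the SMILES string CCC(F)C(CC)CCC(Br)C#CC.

4-bromo-7-ethyl-8-fluorodec-2-yne

Counting along the main chain through the multiple bond gives 10 carbons: the parent is decane.
The chain contains a C≡C triple bond, so the unsaturation ending is -yne.
Number the chain so that numbering from this end puts the triple bond at C-2 rather than C-8.
That gives the triple bond between C-2 and C-3; a bromo group at C-4; an ethyl group at C-7; a fluoro group at C-8.
Substituent prefixes are cited in alphabetical order (multiplying prefixes like di-/tri- are ignored for ordering).
Assembling the pieces gives 4-bromo-7-ethyl-8-fluorodec-2-yne.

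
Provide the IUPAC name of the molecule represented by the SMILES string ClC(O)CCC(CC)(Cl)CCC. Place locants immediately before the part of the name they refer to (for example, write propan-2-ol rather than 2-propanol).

The longest chain bearing the –OH group is 7 carbons long (heptane).
An alcohol (–OH) is the principal characteristic group, giving the suffix -ol.
Number the chain so that numbering from this end puts the hydroxyl group at C-1 rather than C-7.
That gives the hydroxyl at C-1; chloro groups at C-1 and C-4; an ethyl group at C-4.
Substituent prefixes are cited in alphabetical order (multiplying prefixes like di-/tri- are ignored for ordering).
Putting it together: 1,4-dichloro-4-ethylheptan-1-ol.

1,4-dichloro-4-ethylheptan-1-ol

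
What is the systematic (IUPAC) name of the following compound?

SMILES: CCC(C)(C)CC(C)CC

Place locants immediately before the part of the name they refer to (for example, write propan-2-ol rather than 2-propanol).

The parent chain contains 7 carbons (heptane).
The numbering direction is chosen so that the substituent locant set {3,3,5} is lower than {3,5,5} at the first point of difference.
That gives methyl groups at C-3 (×2) and C-5.
Putting it together: 3,3,5-trimethylheptane.

3,3,5-trimethylheptane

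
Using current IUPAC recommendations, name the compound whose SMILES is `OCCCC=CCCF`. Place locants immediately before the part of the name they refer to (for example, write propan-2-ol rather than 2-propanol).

7-fluorohept-4-en-1-ol

Counting along the main chain through the –OH group and the multiple bond gives 7 carbons: the parent is heptane.
The principal characteristic group is an alcohol (–OH), named with the suffix -ol.
There is one C=C double bond, indicated by the ending -ene.
Choose the numbering such that numbering from this end puts the hydroxyl group at C-1 rather than C-7.
With this numbering: the hydroxyl at C-1; the double bond between C-4 and C-5; a fluoro group at C-7.
The name is 7-fluorohept-4-en-1-ol.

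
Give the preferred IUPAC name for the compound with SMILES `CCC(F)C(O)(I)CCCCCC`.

3-fluoro-4-iododecan-4-ol

The longest chain bearing the –OH group is 10 carbons long (decane).
An alcohol (–OH) is the principal characteristic group, giving the suffix -ol.
Number the chain so that numbering from this end puts the hydroxyl group at C-4 rather than C-7.
This places the hydroxyl at C-4; a fluoro group at C-3; an iodo group at C-4.
The substituents are ordered alphabetically, ignoring any di-/tri- multipliers.
Putting it together: 3-fluoro-4-iododecan-4-ol.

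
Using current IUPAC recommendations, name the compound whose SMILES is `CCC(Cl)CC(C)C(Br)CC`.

3-bromo-6-chloro-4-methyloctane

The longest carbon chain is 8 atoms: the parent is octane.
The numbering direction is chosen so that the substituent locant set {3,4,6} is lower than {3,5,6} at the first point of difference.
With this numbering: a bromo group at C-3; a chloro group at C-6; a methyl group at C-4.
The substituents are ordered alphabetically, ignoring any di-/tri- multipliers.
The name is 3-bromo-6-chloro-4-methyloctane.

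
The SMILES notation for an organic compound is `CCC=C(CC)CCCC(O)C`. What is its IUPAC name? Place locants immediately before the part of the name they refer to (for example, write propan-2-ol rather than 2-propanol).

6-ethylnon-6-en-2-ol

The longest carbon chain that includes the –OH group and the multiple bond has 9 carbons, so the parent hydride is nonane.
The highest-priority functional group is an alcohol (–OH), so the name ends in -ol.
There is one C=C double bond, indicated by the ending -ene.
The numbering direction is chosen so that numbering from this end puts the hydroxyl group at C-2 rather than C-8.
That gives the hydroxyl at C-2; the double bond between C-6 and C-7; an ethyl group at C-6.
Assembling the pieces gives 6-ethylnon-6-en-2-ol.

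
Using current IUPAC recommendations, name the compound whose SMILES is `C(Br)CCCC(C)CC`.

The longest carbon chain is 7 atoms: the parent is heptane.
The numbering direction is chosen so that the substituent locant set {1,5} is lower than {3,7} at the first point of difference.
This places a bromo group at C-1; a methyl group at C-5.
The substituents are ordered alphabetically, ignoring any di-/tri- multipliers.
Assembling the pieces gives 1-bromo-5-methylheptane.

1-bromo-5-methylheptane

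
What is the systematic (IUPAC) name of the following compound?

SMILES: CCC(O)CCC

The longest carbon chain that includes the –OH group has 6 carbons, so the parent hydride is hexane.
The principal characteristic group is an alcohol (–OH), named with the suffix -ol.
Choose the numbering such that numbering from this end puts the hydroxyl group at C-3 rather than C-4.
That gives the hydroxyl at C-3.
Putting it together: hexan-3-ol.

hexan-3-ol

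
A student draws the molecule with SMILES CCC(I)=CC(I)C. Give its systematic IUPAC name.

2,4-diiodohex-3-ene

Counting along the main chain through the multiple bond gives 6 carbons: the parent is hexane.
A C=C double bond in the chain gives the infix -ene-.
The numbering direction is chosen so that the substituent locant set {2,4} is lower than {3,5} at the first point of difference.
This places the double bond between C-3 and C-4; iodo groups at C-2 and C-4.
Putting it together: 2,4-diiodohex-3-ene.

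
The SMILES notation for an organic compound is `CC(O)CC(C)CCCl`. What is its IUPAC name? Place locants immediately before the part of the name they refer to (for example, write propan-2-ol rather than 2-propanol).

The longest carbon chain that includes the –OH group has 6 carbons, so the parent hydride is hexane.
The highest-priority functional group is an alcohol (–OH), so the name ends in -ol.
The numbering direction is chosen so that numbering from this end puts the hydroxyl group at C-2 rather than C-5.
With this numbering: the hydroxyl at C-2; a chloro group at C-6; a methyl group at C-4.
Prefixes are listed alphabetically: chloro, methyl.
The name is 6-chloro-4-methylhexan-2-ol.

6-chloro-4-methylhexan-2-ol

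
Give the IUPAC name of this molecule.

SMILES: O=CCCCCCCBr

7-bromoheptanal

Counting along the main chain through the –CHO group gives 7 carbons: the parent is heptane.
An aldehyde (terminal –CHO) is the principal characteristic group, giving the suffix -al.
Choose the numbering such that the aldehyde carbon is C-1 by definition.
This places a bromo group at C-7.
The name is 7-bromoheptanal.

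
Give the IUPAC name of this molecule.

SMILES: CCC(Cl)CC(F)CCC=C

7-chloro-5-fluoronon-1-ene

The longest chain bearing the multiple bond is 9 carbons long (nonane).
A C=C double bond in the chain gives the infix -ene-.
The numbering direction is chosen so that numbering from this end puts the double bond at C-1 rather than C-8.
This places the double bond between C-1 and C-2; a chloro group at C-7; a fluoro group at C-5.
Prefixes are listed alphabetically: chloro, fluoro.
Assembling the pieces gives 7-chloro-5-fluoronon-1-ene.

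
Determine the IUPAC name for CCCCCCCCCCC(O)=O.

The longest carbon chain that includes the –COOH group has 11 carbons, so the parent hydride is undecane.
The highest-priority functional group is a carboxylic acid (terminal –COOH), so the name ends in -oic acid.
The numbering direction is chosen so that the carboxylic acid carbon is C-1 by definition.
The name is undecanoic acid.

undecanoic acid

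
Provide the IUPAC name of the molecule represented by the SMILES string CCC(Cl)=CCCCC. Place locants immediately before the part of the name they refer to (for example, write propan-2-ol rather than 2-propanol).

The longest carbon chain that includes the multiple bond has 8 carbons, so the parent hydride is octane.
There is one C=C double bond, indicated by the ending -ene.
Number the chain so that numbering from this end puts the double bond at C-3 rather than C-5.
This places the double bond between C-3 and C-4; a chloro group at C-3.
Putting it together: 3-chlorooct-3-ene.

3-chlorooct-3-ene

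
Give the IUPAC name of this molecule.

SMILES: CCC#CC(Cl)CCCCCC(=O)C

8-chlorododec-9-yn-2-one

The longest carbon chain that includes the carbonyl and the multiple bond has 12 carbons, so the parent hydride is dodecane.
The principal characteristic group is a ketone (C=O on an internal carbon), named with the suffix -one.
There is one C≡C triple bond, indicated by the ending -yne.
Number the chain so that numbering from this end puts the carbonyl group at C-2 rather than C-11.
With this numbering: the carbonyl at C-2; the triple bond between C-9 and C-10; a chloro group at C-8.
Putting it together: 8-chlorododec-9-yn-2-one.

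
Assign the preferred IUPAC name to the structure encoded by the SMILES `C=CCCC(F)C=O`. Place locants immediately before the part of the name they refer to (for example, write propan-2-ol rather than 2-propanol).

The longest carbon chain that includes the –CHO group and the multiple bond has 6 carbons, so the parent hydride is hexane.
The highest-priority functional group is an aldehyde (terminal –CHO), so the name ends in -al.
The chain contains a C=C double bond, so the unsaturation ending is -ene.
The numbering direction is chosen so that the aldehyde carbon is C-1 by definition.
With this numbering: the double bond between C-5 and C-6; a fluoro group at C-2.
Assembling the pieces gives 2-fluorohex-5-enal.

2-fluorohex-5-enal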